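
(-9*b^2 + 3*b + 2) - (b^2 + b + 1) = -10*b^2 + 2*b + 1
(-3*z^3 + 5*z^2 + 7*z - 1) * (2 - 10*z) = 30*z^4 - 56*z^3 - 60*z^2 + 24*z - 2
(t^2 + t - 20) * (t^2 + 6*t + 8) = t^4 + 7*t^3 - 6*t^2 - 112*t - 160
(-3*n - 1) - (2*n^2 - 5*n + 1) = -2*n^2 + 2*n - 2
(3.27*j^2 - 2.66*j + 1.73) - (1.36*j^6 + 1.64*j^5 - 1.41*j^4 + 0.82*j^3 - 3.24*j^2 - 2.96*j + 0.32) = -1.36*j^6 - 1.64*j^5 + 1.41*j^4 - 0.82*j^3 + 6.51*j^2 + 0.3*j + 1.41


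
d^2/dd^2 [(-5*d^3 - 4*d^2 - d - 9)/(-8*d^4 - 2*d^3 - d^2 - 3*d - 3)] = 2*(320*d^9 + 768*d^8 + 456*d^7 + 5022*d^6 + 90*d^5 - 606*d^4 + 181*d^3 - 1044*d^2 + 45*d + 81)/(512*d^12 + 384*d^11 + 288*d^10 + 680*d^9 + 900*d^8 + 474*d^7 + 433*d^6 + 531*d^5 + 360*d^4 + 135*d^3 + 108*d^2 + 81*d + 27)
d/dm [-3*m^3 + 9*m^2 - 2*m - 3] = -9*m^2 + 18*m - 2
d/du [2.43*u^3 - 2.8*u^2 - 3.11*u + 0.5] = 7.29*u^2 - 5.6*u - 3.11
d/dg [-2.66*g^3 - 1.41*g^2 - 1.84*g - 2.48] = -7.98*g^2 - 2.82*g - 1.84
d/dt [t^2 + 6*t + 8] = 2*t + 6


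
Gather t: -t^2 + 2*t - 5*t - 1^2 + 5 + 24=-t^2 - 3*t + 28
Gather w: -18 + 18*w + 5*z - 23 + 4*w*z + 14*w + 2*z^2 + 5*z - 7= w*(4*z + 32) + 2*z^2 + 10*z - 48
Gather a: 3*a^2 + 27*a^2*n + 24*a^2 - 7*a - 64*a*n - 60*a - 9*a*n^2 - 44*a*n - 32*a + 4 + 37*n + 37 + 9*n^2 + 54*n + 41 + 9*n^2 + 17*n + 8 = a^2*(27*n + 27) + a*(-9*n^2 - 108*n - 99) + 18*n^2 + 108*n + 90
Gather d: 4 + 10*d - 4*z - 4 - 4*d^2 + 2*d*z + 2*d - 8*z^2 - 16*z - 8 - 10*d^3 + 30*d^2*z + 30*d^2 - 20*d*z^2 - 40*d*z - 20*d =-10*d^3 + d^2*(30*z + 26) + d*(-20*z^2 - 38*z - 8) - 8*z^2 - 20*z - 8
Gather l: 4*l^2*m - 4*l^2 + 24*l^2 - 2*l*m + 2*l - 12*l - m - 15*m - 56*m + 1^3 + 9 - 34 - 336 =l^2*(4*m + 20) + l*(-2*m - 10) - 72*m - 360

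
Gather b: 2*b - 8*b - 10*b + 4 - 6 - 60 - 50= -16*b - 112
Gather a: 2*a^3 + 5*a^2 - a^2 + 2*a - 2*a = 2*a^3 + 4*a^2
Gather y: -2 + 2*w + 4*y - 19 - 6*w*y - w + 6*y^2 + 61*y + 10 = w + 6*y^2 + y*(65 - 6*w) - 11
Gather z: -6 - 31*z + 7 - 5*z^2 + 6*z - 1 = -5*z^2 - 25*z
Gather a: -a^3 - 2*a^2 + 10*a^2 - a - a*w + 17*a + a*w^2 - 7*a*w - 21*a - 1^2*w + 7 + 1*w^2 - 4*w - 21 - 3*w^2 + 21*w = -a^3 + 8*a^2 + a*(w^2 - 8*w - 5) - 2*w^2 + 16*w - 14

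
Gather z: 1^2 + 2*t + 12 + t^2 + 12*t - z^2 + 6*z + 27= t^2 + 14*t - z^2 + 6*z + 40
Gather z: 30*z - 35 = 30*z - 35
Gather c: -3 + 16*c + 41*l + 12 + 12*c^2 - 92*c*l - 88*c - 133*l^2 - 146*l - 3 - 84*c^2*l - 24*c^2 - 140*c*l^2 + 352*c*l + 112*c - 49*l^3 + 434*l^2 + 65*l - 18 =c^2*(-84*l - 12) + c*(-140*l^2 + 260*l + 40) - 49*l^3 + 301*l^2 - 40*l - 12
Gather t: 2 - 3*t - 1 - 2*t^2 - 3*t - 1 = -2*t^2 - 6*t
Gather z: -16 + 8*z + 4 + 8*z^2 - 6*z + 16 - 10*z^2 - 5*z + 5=-2*z^2 - 3*z + 9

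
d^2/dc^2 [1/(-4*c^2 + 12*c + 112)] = (-c^2 + 3*c + (2*c - 3)^2 + 28)/(2*(-c^2 + 3*c + 28)^3)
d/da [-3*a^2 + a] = 1 - 6*a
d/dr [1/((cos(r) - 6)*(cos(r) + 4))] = 2*(cos(r) - 1)*sin(r)/((cos(r) - 6)^2*(cos(r) + 4)^2)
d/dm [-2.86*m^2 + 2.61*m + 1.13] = 2.61 - 5.72*m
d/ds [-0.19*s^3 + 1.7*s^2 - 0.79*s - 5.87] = -0.57*s^2 + 3.4*s - 0.79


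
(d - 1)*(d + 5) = d^2 + 4*d - 5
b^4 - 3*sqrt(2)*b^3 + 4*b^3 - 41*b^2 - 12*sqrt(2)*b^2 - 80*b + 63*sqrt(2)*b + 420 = (b - 3)*(b + 7)*(b - 5*sqrt(2))*(b + 2*sqrt(2))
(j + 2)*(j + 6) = j^2 + 8*j + 12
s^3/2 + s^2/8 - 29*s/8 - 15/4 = (s/2 + 1)*(s - 3)*(s + 5/4)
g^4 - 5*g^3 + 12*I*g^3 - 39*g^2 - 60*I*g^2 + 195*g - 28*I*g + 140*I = (g - 5)*(g + I)*(g + 4*I)*(g + 7*I)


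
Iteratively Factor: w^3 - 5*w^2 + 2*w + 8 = (w + 1)*(w^2 - 6*w + 8) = (w - 2)*(w + 1)*(w - 4)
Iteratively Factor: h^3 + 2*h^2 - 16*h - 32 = (h + 2)*(h^2 - 16) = (h - 4)*(h + 2)*(h + 4)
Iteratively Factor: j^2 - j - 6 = (j - 3)*(j + 2)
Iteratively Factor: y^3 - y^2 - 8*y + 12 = (y - 2)*(y^2 + y - 6) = (y - 2)^2*(y + 3)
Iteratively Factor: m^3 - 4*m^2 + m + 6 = (m - 2)*(m^2 - 2*m - 3) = (m - 3)*(m - 2)*(m + 1)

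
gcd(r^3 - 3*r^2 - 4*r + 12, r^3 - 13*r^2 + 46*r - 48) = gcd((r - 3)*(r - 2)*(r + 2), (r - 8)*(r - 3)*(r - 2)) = r^2 - 5*r + 6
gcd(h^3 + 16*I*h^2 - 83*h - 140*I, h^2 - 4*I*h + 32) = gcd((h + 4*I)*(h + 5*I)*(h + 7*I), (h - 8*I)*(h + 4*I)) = h + 4*I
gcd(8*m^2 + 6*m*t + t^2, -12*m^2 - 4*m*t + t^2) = 2*m + t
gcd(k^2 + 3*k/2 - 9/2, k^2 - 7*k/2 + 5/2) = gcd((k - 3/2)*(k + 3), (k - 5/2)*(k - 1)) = 1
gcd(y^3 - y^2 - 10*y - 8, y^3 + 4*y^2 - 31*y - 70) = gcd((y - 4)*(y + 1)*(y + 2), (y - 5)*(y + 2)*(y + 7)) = y + 2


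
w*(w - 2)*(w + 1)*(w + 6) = w^4 + 5*w^3 - 8*w^2 - 12*w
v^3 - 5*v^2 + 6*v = v*(v - 3)*(v - 2)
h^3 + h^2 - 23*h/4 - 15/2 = (h - 5/2)*(h + 3/2)*(h + 2)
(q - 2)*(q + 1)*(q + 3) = q^3 + 2*q^2 - 5*q - 6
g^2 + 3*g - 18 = (g - 3)*(g + 6)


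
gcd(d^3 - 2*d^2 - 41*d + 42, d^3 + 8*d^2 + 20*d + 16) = 1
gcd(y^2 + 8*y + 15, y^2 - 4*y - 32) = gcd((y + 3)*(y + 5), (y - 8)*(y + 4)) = 1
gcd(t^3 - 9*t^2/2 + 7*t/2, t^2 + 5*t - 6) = t - 1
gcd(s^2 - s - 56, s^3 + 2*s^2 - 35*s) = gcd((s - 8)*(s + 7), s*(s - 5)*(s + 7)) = s + 7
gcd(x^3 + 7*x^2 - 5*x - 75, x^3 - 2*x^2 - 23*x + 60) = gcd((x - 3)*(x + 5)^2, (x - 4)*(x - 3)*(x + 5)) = x^2 + 2*x - 15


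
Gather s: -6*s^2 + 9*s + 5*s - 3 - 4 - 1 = -6*s^2 + 14*s - 8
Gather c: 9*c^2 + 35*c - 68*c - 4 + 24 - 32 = 9*c^2 - 33*c - 12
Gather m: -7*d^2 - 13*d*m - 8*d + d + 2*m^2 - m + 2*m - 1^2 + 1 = -7*d^2 - 7*d + 2*m^2 + m*(1 - 13*d)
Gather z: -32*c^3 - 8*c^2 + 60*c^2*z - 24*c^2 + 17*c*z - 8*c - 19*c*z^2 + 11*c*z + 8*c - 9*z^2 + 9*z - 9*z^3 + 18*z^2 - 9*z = -32*c^3 - 32*c^2 - 9*z^3 + z^2*(9 - 19*c) + z*(60*c^2 + 28*c)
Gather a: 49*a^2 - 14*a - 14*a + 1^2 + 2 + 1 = 49*a^2 - 28*a + 4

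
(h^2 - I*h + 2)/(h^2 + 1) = (h - 2*I)/(h - I)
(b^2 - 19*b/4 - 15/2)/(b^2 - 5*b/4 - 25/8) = 2*(b - 6)/(2*b - 5)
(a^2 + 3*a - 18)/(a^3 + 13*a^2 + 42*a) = (a - 3)/(a*(a + 7))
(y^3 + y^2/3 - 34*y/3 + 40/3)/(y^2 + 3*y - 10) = (3*y^2 + 7*y - 20)/(3*(y + 5))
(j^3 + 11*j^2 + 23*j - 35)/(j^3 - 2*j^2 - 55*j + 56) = (j + 5)/(j - 8)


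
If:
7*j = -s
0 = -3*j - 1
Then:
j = -1/3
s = 7/3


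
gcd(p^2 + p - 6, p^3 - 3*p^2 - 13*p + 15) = p + 3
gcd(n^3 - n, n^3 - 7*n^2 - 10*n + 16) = n - 1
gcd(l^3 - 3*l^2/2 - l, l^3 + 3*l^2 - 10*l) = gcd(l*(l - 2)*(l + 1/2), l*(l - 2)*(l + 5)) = l^2 - 2*l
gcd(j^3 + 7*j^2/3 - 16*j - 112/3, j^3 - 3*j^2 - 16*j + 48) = j^2 - 16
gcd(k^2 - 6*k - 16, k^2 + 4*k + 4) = k + 2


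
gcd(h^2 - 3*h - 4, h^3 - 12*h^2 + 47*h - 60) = h - 4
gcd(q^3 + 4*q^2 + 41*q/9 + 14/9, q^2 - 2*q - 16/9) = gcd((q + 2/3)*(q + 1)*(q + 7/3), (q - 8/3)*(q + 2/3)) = q + 2/3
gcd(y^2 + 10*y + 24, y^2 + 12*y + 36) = y + 6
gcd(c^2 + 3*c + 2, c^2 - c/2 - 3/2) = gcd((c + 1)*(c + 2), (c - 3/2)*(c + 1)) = c + 1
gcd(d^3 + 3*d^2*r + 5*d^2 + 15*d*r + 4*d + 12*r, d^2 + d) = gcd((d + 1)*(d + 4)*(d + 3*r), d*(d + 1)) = d + 1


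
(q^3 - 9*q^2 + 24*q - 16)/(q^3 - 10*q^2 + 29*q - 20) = (q - 4)/(q - 5)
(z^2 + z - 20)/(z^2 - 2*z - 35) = (z - 4)/(z - 7)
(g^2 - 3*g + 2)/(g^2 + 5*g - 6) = (g - 2)/(g + 6)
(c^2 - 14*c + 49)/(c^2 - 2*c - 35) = (c - 7)/(c + 5)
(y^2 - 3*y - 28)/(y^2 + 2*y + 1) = (y^2 - 3*y - 28)/(y^2 + 2*y + 1)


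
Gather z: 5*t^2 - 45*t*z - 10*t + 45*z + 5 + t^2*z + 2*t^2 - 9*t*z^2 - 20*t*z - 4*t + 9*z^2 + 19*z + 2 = 7*t^2 - 14*t + z^2*(9 - 9*t) + z*(t^2 - 65*t + 64) + 7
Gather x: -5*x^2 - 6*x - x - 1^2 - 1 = -5*x^2 - 7*x - 2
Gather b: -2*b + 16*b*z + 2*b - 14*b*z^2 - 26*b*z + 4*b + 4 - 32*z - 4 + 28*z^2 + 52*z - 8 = b*(-14*z^2 - 10*z + 4) + 28*z^2 + 20*z - 8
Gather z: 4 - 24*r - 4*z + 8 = -24*r - 4*z + 12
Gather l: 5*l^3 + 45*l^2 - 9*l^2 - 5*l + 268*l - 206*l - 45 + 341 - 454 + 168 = 5*l^3 + 36*l^2 + 57*l + 10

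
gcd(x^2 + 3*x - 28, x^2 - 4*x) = x - 4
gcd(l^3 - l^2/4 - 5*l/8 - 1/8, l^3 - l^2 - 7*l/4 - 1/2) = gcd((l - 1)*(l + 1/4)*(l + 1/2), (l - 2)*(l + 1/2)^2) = l + 1/2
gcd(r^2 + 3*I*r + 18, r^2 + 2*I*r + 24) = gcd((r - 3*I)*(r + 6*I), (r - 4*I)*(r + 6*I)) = r + 6*I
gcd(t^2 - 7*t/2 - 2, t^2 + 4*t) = 1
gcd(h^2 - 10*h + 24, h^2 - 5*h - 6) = h - 6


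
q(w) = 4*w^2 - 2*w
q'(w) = 8*w - 2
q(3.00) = 30.00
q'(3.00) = 22.00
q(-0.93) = 5.32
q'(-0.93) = -9.44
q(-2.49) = 29.78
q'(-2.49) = -21.92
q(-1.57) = 13.00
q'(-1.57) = -14.56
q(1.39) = 4.95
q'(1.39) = 9.12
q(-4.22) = 79.67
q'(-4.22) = -35.76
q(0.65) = 0.39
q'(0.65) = 3.20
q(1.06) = 2.37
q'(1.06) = 6.48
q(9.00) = 306.00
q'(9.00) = 70.00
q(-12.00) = 600.00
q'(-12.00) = -98.00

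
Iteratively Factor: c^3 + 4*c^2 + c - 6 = (c + 2)*(c^2 + 2*c - 3) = (c - 1)*(c + 2)*(c + 3)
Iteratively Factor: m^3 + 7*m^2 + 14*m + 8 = (m + 1)*(m^2 + 6*m + 8) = (m + 1)*(m + 4)*(m + 2)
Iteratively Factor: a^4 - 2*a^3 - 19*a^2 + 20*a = (a - 5)*(a^3 + 3*a^2 - 4*a) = a*(a - 5)*(a^2 + 3*a - 4) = a*(a - 5)*(a - 1)*(a + 4)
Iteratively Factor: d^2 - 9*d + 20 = (d - 4)*(d - 5)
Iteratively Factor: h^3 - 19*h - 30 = (h - 5)*(h^2 + 5*h + 6) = (h - 5)*(h + 3)*(h + 2)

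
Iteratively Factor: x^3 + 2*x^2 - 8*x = (x - 2)*(x^2 + 4*x) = x*(x - 2)*(x + 4)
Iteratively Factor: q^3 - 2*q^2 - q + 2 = (q + 1)*(q^2 - 3*q + 2) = (q - 2)*(q + 1)*(q - 1)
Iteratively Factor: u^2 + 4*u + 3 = (u + 3)*(u + 1)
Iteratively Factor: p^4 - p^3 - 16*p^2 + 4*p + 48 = (p - 2)*(p^3 + p^2 - 14*p - 24) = (p - 4)*(p - 2)*(p^2 + 5*p + 6) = (p - 4)*(p - 2)*(p + 2)*(p + 3)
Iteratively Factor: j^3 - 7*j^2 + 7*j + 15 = (j - 3)*(j^2 - 4*j - 5) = (j - 3)*(j + 1)*(j - 5)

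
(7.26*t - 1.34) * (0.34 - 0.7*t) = -5.082*t^2 + 3.4064*t - 0.4556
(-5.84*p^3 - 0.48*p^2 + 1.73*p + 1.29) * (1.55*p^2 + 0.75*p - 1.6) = -9.052*p^5 - 5.124*p^4 + 11.6655*p^3 + 4.065*p^2 - 1.8005*p - 2.064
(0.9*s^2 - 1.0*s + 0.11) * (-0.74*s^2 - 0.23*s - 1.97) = -0.666*s^4 + 0.533*s^3 - 1.6244*s^2 + 1.9447*s - 0.2167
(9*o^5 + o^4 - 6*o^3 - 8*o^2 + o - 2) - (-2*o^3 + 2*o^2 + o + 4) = 9*o^5 + o^4 - 4*o^3 - 10*o^2 - 6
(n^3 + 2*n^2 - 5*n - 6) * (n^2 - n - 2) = n^5 + n^4 - 9*n^3 - 5*n^2 + 16*n + 12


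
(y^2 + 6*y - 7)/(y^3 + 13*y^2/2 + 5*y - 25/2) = 2*(y + 7)/(2*y^2 + 15*y + 25)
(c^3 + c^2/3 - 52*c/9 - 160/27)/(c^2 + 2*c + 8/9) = (9*c^2 - 9*c - 40)/(3*(3*c + 2))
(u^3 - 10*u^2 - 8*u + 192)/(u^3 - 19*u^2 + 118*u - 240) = (u + 4)/(u - 5)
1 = 1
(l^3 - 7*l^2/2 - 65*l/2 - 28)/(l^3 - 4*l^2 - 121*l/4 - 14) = 2*(l + 1)/(2*l + 1)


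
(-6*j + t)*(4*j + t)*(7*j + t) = -168*j^3 - 38*j^2*t + 5*j*t^2 + t^3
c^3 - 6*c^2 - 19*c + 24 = (c - 8)*(c - 1)*(c + 3)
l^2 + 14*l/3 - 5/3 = (l - 1/3)*(l + 5)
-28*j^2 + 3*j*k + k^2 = (-4*j + k)*(7*j + k)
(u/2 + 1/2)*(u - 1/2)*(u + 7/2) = u^3/2 + 2*u^2 + 5*u/8 - 7/8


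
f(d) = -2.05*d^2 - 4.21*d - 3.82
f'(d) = -4.1*d - 4.21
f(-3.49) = -14.10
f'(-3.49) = 10.10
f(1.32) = -12.95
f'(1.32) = -9.62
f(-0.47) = -2.29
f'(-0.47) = -2.28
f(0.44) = -6.07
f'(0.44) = -6.01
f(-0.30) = -2.74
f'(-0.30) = -2.98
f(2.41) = -25.87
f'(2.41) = -14.09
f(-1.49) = -2.10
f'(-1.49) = 1.90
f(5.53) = -89.79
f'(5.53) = -26.88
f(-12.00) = -248.50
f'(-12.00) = 44.99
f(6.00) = -102.88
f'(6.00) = -28.81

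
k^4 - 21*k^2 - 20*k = k*(k - 5)*(k + 1)*(k + 4)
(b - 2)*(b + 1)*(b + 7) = b^3 + 6*b^2 - 9*b - 14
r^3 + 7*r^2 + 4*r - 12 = (r - 1)*(r + 2)*(r + 6)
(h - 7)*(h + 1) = h^2 - 6*h - 7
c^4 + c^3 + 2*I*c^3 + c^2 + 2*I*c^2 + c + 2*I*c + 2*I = (c + 1)*(c - I)*(c + I)*(c + 2*I)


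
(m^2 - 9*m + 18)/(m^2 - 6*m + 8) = (m^2 - 9*m + 18)/(m^2 - 6*m + 8)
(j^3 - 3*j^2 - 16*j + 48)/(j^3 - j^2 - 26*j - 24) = (j^2 - 7*j + 12)/(j^2 - 5*j - 6)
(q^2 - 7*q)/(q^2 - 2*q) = (q - 7)/(q - 2)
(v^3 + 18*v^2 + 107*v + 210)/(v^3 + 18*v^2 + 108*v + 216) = (v^2 + 12*v + 35)/(v^2 + 12*v + 36)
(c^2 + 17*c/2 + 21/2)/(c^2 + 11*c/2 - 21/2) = (2*c + 3)/(2*c - 3)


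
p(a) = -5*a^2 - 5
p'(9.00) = -90.00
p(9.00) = -410.00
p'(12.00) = -120.00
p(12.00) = -725.00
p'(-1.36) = 13.60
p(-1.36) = -14.25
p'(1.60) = -16.00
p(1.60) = -17.80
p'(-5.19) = 51.90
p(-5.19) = -139.68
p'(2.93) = -29.30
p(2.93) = -47.92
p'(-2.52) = 25.20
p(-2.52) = -36.75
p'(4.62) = -46.20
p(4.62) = -111.72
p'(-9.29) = 92.90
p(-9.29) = -436.52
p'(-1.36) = 13.60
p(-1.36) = -14.25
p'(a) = -10*a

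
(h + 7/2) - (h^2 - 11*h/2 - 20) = -h^2 + 13*h/2 + 47/2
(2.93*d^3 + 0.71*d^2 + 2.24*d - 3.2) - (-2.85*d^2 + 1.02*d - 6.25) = 2.93*d^3 + 3.56*d^2 + 1.22*d + 3.05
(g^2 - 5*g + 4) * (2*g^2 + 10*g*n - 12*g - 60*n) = 2*g^4 + 10*g^3*n - 22*g^3 - 110*g^2*n + 68*g^2 + 340*g*n - 48*g - 240*n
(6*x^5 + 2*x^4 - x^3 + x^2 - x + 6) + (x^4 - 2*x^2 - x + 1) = 6*x^5 + 3*x^4 - x^3 - x^2 - 2*x + 7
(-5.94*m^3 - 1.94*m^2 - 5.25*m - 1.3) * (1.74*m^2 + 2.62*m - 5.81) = -10.3356*m^5 - 18.9384*m^4 + 20.2936*m^3 - 4.7456*m^2 + 27.0965*m + 7.553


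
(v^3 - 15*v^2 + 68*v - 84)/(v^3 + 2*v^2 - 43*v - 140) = (v^2 - 8*v + 12)/(v^2 + 9*v + 20)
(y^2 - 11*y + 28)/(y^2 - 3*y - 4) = (y - 7)/(y + 1)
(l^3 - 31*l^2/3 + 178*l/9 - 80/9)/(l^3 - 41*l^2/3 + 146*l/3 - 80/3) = (l - 5/3)/(l - 5)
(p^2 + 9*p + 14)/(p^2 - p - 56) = (p + 2)/(p - 8)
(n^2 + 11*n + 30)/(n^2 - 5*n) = (n^2 + 11*n + 30)/(n*(n - 5))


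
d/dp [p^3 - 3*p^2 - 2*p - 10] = 3*p^2 - 6*p - 2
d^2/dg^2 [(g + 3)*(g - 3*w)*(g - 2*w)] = 6*g - 10*w + 6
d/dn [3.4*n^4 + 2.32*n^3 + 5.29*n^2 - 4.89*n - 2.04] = 13.6*n^3 + 6.96*n^2 + 10.58*n - 4.89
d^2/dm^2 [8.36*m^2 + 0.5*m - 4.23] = 16.7200000000000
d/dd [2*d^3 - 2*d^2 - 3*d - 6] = 6*d^2 - 4*d - 3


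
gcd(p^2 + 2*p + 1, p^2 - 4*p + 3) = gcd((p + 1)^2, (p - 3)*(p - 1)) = 1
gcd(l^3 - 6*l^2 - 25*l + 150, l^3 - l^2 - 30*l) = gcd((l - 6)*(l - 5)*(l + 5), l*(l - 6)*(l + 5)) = l^2 - l - 30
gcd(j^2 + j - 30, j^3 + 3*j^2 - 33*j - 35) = j - 5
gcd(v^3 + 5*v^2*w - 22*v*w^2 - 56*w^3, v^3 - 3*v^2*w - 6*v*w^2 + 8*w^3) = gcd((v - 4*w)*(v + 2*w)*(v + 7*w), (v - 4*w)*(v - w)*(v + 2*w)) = v^2 - 2*v*w - 8*w^2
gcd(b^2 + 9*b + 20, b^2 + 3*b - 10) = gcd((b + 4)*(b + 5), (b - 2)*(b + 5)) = b + 5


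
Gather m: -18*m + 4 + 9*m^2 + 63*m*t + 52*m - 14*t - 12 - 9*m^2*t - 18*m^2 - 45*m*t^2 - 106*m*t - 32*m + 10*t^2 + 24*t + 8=m^2*(-9*t - 9) + m*(-45*t^2 - 43*t + 2) + 10*t^2 + 10*t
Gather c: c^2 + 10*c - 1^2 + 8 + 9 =c^2 + 10*c + 16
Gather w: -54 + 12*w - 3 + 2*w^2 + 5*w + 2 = 2*w^2 + 17*w - 55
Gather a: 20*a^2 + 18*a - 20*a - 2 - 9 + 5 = 20*a^2 - 2*a - 6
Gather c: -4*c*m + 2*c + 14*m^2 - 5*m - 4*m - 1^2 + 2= c*(2 - 4*m) + 14*m^2 - 9*m + 1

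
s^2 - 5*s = s*(s - 5)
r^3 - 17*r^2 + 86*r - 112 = (r - 8)*(r - 7)*(r - 2)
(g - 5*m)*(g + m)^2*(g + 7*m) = g^4 + 4*g^3*m - 30*g^2*m^2 - 68*g*m^3 - 35*m^4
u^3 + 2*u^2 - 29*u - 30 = (u - 5)*(u + 1)*(u + 6)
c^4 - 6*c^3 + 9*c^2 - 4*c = c*(c - 4)*(c - 1)^2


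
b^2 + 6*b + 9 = (b + 3)^2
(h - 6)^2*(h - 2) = h^3 - 14*h^2 + 60*h - 72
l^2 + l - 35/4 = (l - 5/2)*(l + 7/2)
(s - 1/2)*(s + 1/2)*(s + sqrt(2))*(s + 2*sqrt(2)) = s^4 + 3*sqrt(2)*s^3 + 15*s^2/4 - 3*sqrt(2)*s/4 - 1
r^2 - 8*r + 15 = (r - 5)*(r - 3)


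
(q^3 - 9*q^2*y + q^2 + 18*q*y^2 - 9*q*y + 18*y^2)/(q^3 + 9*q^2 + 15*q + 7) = (q^2 - 9*q*y + 18*y^2)/(q^2 + 8*q + 7)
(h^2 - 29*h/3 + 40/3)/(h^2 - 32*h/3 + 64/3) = (3*h - 5)/(3*h - 8)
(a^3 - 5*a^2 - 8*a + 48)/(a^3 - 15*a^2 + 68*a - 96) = (a^2 - a - 12)/(a^2 - 11*a + 24)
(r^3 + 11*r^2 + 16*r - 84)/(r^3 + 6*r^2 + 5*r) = (r^3 + 11*r^2 + 16*r - 84)/(r*(r^2 + 6*r + 5))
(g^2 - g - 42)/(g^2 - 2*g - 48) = (g - 7)/(g - 8)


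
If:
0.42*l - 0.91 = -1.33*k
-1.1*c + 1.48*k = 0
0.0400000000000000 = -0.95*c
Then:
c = -0.04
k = -0.03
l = 2.27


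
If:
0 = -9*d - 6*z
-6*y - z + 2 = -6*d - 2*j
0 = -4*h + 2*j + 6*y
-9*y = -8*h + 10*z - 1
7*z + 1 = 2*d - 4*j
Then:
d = -6/275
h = 31/220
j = -7/22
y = 1/5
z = 9/275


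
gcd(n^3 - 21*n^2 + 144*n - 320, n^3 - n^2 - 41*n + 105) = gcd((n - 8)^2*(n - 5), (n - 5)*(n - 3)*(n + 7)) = n - 5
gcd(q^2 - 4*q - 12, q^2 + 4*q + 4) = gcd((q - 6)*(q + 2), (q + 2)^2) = q + 2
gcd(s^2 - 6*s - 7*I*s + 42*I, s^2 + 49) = s - 7*I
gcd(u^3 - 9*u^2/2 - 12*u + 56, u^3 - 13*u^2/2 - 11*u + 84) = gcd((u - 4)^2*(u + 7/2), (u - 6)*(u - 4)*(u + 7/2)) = u^2 - u/2 - 14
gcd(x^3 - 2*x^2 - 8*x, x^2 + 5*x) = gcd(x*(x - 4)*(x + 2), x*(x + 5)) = x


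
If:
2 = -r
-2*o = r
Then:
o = 1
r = -2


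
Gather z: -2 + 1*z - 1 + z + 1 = 2*z - 2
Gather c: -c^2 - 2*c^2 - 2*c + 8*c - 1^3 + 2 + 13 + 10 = -3*c^2 + 6*c + 24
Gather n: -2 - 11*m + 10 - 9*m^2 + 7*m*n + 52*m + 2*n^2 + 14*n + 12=-9*m^2 + 41*m + 2*n^2 + n*(7*m + 14) + 20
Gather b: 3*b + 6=3*b + 6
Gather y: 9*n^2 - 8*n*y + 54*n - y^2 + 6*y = 9*n^2 + 54*n - y^2 + y*(6 - 8*n)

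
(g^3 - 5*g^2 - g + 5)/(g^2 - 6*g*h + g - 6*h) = (g^2 - 6*g + 5)/(g - 6*h)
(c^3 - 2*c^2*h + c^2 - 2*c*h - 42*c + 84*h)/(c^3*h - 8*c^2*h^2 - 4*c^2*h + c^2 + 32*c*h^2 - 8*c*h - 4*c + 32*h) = (c^3 - 2*c^2*h + c^2 - 2*c*h - 42*c + 84*h)/(c^3*h - 8*c^2*h^2 - 4*c^2*h + c^2 + 32*c*h^2 - 8*c*h - 4*c + 32*h)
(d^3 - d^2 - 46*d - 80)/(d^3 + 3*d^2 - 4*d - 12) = (d^2 - 3*d - 40)/(d^2 + d - 6)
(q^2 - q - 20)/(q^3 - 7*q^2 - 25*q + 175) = (q + 4)/(q^2 - 2*q - 35)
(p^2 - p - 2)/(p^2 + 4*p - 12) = (p + 1)/(p + 6)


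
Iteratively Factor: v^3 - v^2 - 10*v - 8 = (v - 4)*(v^2 + 3*v + 2) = (v - 4)*(v + 1)*(v + 2)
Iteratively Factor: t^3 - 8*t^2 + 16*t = (t - 4)*(t^2 - 4*t) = t*(t - 4)*(t - 4)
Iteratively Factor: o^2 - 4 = (o - 2)*(o + 2)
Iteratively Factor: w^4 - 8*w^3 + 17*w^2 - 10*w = (w - 1)*(w^3 - 7*w^2 + 10*w) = (w - 2)*(w - 1)*(w^2 - 5*w) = (w - 5)*(w - 2)*(w - 1)*(w)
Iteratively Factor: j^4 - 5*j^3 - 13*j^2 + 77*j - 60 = (j - 5)*(j^3 - 13*j + 12) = (j - 5)*(j + 4)*(j^2 - 4*j + 3) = (j - 5)*(j - 1)*(j + 4)*(j - 3)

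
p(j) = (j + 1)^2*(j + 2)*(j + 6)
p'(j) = (j + 1)^2*(j + 2) + (j + 1)^2*(j + 6) + (j + 2)*(j + 6)*(2*j + 2)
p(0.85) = 66.82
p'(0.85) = 105.43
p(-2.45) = -3.36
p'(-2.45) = 11.15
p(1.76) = 222.26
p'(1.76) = 248.82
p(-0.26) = 5.47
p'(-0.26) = 18.88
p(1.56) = 176.38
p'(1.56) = 210.67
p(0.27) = 22.96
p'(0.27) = 49.93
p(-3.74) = -29.52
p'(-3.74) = 25.45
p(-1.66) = 0.64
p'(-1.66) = 0.09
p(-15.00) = 22932.00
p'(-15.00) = -7588.00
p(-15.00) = 22932.00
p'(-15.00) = -7588.00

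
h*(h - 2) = h^2 - 2*h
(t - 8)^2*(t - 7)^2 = t^4 - 30*t^3 + 337*t^2 - 1680*t + 3136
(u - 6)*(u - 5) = u^2 - 11*u + 30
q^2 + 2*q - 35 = (q - 5)*(q + 7)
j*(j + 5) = j^2 + 5*j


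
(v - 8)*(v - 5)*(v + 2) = v^3 - 11*v^2 + 14*v + 80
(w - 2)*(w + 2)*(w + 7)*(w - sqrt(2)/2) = w^4 - sqrt(2)*w^3/2 + 7*w^3 - 7*sqrt(2)*w^2/2 - 4*w^2 - 28*w + 2*sqrt(2)*w + 14*sqrt(2)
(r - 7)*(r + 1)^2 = r^3 - 5*r^2 - 13*r - 7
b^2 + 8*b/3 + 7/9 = (b + 1/3)*(b + 7/3)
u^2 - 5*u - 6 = (u - 6)*(u + 1)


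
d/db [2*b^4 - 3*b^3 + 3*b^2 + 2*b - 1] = 8*b^3 - 9*b^2 + 6*b + 2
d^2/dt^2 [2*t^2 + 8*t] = 4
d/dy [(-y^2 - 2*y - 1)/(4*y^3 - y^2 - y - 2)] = (2*(y + 1)*(-4*y^3 + y^2 + y + 2) - (-12*y^2 + 2*y + 1)*(y^2 + 2*y + 1))/(-4*y^3 + y^2 + y + 2)^2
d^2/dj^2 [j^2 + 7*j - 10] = 2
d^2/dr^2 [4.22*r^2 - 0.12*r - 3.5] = 8.44000000000000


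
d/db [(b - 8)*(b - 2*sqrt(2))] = 2*b - 8 - 2*sqrt(2)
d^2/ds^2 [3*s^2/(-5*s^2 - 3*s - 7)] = 6*(15*s^3 + 105*s^2 - 49)/(125*s^6 + 225*s^5 + 660*s^4 + 657*s^3 + 924*s^2 + 441*s + 343)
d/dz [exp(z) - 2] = exp(z)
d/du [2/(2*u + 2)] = -1/(u + 1)^2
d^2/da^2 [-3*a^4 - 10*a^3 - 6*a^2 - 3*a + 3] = -36*a^2 - 60*a - 12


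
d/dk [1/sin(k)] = -cos(k)/sin(k)^2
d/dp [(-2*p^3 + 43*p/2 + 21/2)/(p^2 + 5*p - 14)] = (-4*p^4 - 40*p^3 + 125*p^2 - 42*p - 707)/(2*(p^4 + 10*p^3 - 3*p^2 - 140*p + 196))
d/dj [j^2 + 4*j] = 2*j + 4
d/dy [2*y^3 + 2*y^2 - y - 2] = 6*y^2 + 4*y - 1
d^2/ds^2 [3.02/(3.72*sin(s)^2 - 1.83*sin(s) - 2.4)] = (167.167872*sin(s)^4 - 61.676856*sin(s)^3 - 132.78789*sin(s)^2 + 110.089872*sin(s) - 74.152476)/(-3.72*sin(s)^2 + 1.83*sin(s) + 2.4)^3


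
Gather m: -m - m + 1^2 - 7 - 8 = -2*m - 14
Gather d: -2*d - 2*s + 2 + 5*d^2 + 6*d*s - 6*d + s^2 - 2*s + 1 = 5*d^2 + d*(6*s - 8) + s^2 - 4*s + 3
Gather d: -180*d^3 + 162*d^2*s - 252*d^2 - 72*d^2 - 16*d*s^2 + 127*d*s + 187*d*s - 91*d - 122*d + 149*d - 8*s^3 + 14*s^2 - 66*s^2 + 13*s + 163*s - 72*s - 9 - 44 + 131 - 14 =-180*d^3 + d^2*(162*s - 324) + d*(-16*s^2 + 314*s - 64) - 8*s^3 - 52*s^2 + 104*s + 64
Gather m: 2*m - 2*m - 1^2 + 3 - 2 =0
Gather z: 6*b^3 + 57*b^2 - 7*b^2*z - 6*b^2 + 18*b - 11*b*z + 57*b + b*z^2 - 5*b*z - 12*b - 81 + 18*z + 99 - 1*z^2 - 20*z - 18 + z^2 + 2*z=6*b^3 + 51*b^2 + b*z^2 + 63*b + z*(-7*b^2 - 16*b)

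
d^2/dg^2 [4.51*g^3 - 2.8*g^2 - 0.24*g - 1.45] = 27.06*g - 5.6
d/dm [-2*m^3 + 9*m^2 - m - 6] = -6*m^2 + 18*m - 1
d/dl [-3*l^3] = -9*l^2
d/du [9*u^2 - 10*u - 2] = 18*u - 10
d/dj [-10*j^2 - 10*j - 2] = -20*j - 10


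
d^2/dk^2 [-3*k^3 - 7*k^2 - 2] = -18*k - 14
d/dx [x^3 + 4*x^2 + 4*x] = 3*x^2 + 8*x + 4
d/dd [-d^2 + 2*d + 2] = 2 - 2*d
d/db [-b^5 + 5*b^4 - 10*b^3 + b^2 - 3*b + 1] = -5*b^4 + 20*b^3 - 30*b^2 + 2*b - 3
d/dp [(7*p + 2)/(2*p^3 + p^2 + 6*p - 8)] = (14*p^3 + 7*p^2 + 42*p - 2*(7*p + 2)*(3*p^2 + p + 3) - 56)/(2*p^3 + p^2 + 6*p - 8)^2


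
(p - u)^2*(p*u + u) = p^3*u - 2*p^2*u^2 + p^2*u + p*u^3 - 2*p*u^2 + u^3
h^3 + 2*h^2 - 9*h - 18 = (h - 3)*(h + 2)*(h + 3)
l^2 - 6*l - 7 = (l - 7)*(l + 1)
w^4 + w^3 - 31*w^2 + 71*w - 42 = (w - 3)*(w - 2)*(w - 1)*(w + 7)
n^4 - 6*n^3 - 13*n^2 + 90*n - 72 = (n - 6)*(n - 3)*(n - 1)*(n + 4)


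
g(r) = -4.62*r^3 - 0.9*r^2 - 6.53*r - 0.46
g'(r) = -13.86*r^2 - 1.8*r - 6.53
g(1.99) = -53.43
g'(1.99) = -65.00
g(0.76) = -7.97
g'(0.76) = -15.90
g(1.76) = -39.93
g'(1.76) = -52.63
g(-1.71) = 31.18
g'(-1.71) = -43.98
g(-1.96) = 43.67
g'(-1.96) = -56.25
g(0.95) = -11.44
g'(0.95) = -20.75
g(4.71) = -533.91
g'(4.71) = -322.48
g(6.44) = -1313.80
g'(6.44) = -592.95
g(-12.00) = 7931.66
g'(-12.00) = -1980.77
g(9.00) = -3500.11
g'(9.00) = -1145.39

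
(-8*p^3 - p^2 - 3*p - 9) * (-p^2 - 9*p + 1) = 8*p^5 + 73*p^4 + 4*p^3 + 35*p^2 + 78*p - 9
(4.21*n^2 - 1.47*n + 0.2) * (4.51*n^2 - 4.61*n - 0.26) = 18.9871*n^4 - 26.0378*n^3 + 6.5841*n^2 - 0.5398*n - 0.052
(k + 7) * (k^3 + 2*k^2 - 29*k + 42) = k^4 + 9*k^3 - 15*k^2 - 161*k + 294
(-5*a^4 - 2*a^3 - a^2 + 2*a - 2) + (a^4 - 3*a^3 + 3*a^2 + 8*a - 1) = -4*a^4 - 5*a^3 + 2*a^2 + 10*a - 3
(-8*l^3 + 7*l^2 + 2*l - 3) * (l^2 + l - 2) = -8*l^5 - l^4 + 25*l^3 - 15*l^2 - 7*l + 6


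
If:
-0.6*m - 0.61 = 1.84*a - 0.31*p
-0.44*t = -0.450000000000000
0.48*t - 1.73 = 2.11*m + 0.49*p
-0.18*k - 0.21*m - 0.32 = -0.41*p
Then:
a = 0.244204615701628*p - 0.140028192495738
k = 2.54870984728805*p - 1.09265642204031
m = -0.232227488151659*p - 0.587246876346402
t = 1.02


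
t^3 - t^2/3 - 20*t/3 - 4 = (t - 3)*(t + 2/3)*(t + 2)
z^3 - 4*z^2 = z^2*(z - 4)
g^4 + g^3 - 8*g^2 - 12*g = g*(g - 3)*(g + 2)^2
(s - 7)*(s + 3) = s^2 - 4*s - 21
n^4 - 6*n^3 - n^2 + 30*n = n*(n - 5)*(n - 3)*(n + 2)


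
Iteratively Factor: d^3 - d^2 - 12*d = (d + 3)*(d^2 - 4*d) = d*(d + 3)*(d - 4)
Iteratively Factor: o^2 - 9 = (o + 3)*(o - 3)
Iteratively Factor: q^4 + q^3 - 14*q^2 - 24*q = (q - 4)*(q^3 + 5*q^2 + 6*q) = (q - 4)*(q + 2)*(q^2 + 3*q) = q*(q - 4)*(q + 2)*(q + 3)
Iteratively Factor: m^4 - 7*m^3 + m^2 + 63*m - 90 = (m - 3)*(m^3 - 4*m^2 - 11*m + 30) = (m - 3)*(m + 3)*(m^2 - 7*m + 10) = (m - 3)*(m - 2)*(m + 3)*(m - 5)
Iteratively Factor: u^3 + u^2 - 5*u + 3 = (u - 1)*(u^2 + 2*u - 3) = (u - 1)*(u + 3)*(u - 1)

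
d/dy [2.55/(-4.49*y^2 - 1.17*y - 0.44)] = (22.899*y + 2.9835)/(4.49*y^2 + 1.17*y + 0.44)^2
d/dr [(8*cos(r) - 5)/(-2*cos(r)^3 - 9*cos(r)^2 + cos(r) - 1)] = 4*(66*cos(r) - 21*cos(2*r) - 8*cos(3*r) - 18)*sin(r)/(cos(r) + 9*cos(2*r) + cos(3*r) + 11)^2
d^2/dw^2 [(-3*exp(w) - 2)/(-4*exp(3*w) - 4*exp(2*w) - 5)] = (192*exp(6*w) + 432*exp(5*w) + 400*exp(4*w) - 652*exp(3*w) - 720*exp(2*w) - 160*exp(w) + 75)*exp(w)/(64*exp(9*w) + 192*exp(8*w) + 192*exp(7*w) + 304*exp(6*w) + 480*exp(5*w) + 240*exp(4*w) + 300*exp(3*w) + 300*exp(2*w) + 125)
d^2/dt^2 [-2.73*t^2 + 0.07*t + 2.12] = -5.46000000000000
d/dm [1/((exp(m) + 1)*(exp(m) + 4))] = (-2*exp(m) - 5)*exp(m)/(exp(4*m) + 10*exp(3*m) + 33*exp(2*m) + 40*exp(m) + 16)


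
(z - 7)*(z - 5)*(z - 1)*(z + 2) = z^4 - 11*z^3 + 21*z^2 + 59*z - 70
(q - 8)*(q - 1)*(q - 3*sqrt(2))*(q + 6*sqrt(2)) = q^4 - 9*q^3 + 3*sqrt(2)*q^3 - 27*sqrt(2)*q^2 - 28*q^2 + 24*sqrt(2)*q + 324*q - 288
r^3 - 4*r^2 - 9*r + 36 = (r - 4)*(r - 3)*(r + 3)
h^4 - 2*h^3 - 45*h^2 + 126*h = h*(h - 6)*(h - 3)*(h + 7)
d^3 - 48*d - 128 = (d - 8)*(d + 4)^2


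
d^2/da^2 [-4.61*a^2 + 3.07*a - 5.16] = -9.22000000000000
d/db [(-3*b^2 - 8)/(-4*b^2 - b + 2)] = (3*b^2 - 76*b - 8)/(16*b^4 + 8*b^3 - 15*b^2 - 4*b + 4)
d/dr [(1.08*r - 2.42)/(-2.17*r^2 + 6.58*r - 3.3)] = (2.3436*r^2 - 10.5028*r + 12.3596)/(4.7089*r^4 - 28.5572*r^3 + 57.6184*r^2 - 43.428*r + 10.89)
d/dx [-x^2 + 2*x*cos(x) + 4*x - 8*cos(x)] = -2*x*sin(x) - 2*x + 8*sin(x) + 2*cos(x) + 4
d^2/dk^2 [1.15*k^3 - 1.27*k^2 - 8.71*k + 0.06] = 6.9*k - 2.54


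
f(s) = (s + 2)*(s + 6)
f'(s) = 2*s + 8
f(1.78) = 29.41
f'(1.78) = 11.56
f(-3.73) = -3.93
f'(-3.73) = 0.54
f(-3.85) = -3.98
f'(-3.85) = 0.30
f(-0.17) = 10.67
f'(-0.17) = 7.66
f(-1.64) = 1.57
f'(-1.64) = 4.72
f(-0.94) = 5.36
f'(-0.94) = 6.12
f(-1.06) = 4.64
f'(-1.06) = 5.88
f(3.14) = 46.98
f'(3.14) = 14.28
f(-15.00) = 117.00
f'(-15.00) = -22.00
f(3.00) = 45.00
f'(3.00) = 14.00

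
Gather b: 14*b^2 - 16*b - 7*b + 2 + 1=14*b^2 - 23*b + 3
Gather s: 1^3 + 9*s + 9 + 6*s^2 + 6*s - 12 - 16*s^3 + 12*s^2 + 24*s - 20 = -16*s^3 + 18*s^2 + 39*s - 22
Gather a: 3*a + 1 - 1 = 3*a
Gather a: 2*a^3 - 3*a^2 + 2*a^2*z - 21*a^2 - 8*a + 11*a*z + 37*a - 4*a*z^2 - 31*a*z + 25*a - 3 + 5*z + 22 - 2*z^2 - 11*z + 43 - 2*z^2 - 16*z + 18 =2*a^3 + a^2*(2*z - 24) + a*(-4*z^2 - 20*z + 54) - 4*z^2 - 22*z + 80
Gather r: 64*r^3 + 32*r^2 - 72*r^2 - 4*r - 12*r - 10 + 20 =64*r^3 - 40*r^2 - 16*r + 10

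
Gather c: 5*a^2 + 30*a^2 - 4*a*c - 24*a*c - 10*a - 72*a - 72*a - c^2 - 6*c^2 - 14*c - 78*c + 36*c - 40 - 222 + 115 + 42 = 35*a^2 - 154*a - 7*c^2 + c*(-28*a - 56) - 105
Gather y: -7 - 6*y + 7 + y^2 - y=y^2 - 7*y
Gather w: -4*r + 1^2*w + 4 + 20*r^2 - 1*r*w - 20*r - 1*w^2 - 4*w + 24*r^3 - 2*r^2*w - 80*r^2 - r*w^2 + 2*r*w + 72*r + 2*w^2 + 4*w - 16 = 24*r^3 - 60*r^2 + 48*r + w^2*(1 - r) + w*(-2*r^2 + r + 1) - 12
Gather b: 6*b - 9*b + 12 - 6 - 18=-3*b - 12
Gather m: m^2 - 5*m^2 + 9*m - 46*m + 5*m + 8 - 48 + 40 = -4*m^2 - 32*m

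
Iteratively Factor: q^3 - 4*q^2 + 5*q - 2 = (q - 2)*(q^2 - 2*q + 1) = (q - 2)*(q - 1)*(q - 1)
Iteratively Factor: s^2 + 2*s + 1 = (s + 1)*(s + 1)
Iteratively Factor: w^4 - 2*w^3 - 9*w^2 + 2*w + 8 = (w - 4)*(w^3 + 2*w^2 - w - 2) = (w - 4)*(w - 1)*(w^2 + 3*w + 2) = (w - 4)*(w - 1)*(w + 1)*(w + 2)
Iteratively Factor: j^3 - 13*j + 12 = (j - 1)*(j^2 + j - 12) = (j - 3)*(j - 1)*(j + 4)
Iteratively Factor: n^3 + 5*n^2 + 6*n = (n)*(n^2 + 5*n + 6) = n*(n + 3)*(n + 2)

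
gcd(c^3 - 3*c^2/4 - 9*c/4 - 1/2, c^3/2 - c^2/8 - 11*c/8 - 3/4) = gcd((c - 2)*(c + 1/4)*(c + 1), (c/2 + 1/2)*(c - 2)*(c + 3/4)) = c^2 - c - 2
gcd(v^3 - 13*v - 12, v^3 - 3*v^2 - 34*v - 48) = v + 3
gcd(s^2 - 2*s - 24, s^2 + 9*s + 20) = s + 4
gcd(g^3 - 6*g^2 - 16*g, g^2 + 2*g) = g^2 + 2*g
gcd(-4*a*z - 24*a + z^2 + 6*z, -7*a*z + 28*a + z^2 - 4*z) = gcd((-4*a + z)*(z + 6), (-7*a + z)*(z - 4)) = 1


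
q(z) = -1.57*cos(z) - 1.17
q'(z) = 1.57*sin(z)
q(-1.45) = -1.36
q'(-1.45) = -1.56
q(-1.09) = -1.90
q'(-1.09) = -1.39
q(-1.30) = -1.59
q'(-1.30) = -1.51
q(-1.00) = -2.02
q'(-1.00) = -1.32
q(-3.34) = 0.37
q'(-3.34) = 0.31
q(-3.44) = 0.33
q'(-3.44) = 0.46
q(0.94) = -2.10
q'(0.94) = 1.27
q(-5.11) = -1.78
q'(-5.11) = 1.45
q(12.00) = -2.49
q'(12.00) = -0.84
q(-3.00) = 0.38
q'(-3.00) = -0.22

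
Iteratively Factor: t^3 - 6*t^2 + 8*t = (t - 4)*(t^2 - 2*t) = (t - 4)*(t - 2)*(t)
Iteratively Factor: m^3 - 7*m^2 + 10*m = (m)*(m^2 - 7*m + 10) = m*(m - 2)*(m - 5)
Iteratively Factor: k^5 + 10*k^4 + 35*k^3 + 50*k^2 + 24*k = (k)*(k^4 + 10*k^3 + 35*k^2 + 50*k + 24) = k*(k + 1)*(k^3 + 9*k^2 + 26*k + 24) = k*(k + 1)*(k + 2)*(k^2 + 7*k + 12) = k*(k + 1)*(k + 2)*(k + 4)*(k + 3)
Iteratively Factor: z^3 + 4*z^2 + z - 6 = (z + 3)*(z^2 + z - 2) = (z + 2)*(z + 3)*(z - 1)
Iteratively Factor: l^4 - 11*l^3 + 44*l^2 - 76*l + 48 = (l - 2)*(l^3 - 9*l^2 + 26*l - 24) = (l - 2)^2*(l^2 - 7*l + 12) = (l - 4)*(l - 2)^2*(l - 3)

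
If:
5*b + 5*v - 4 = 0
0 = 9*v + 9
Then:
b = 9/5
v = -1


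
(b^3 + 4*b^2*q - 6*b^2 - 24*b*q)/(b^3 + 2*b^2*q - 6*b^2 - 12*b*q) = (b + 4*q)/(b + 2*q)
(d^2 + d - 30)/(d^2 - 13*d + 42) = (d^2 + d - 30)/(d^2 - 13*d + 42)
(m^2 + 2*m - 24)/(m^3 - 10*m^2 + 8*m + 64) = (m + 6)/(m^2 - 6*m - 16)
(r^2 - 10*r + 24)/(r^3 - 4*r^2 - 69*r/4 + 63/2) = 4*(r - 4)/(4*r^2 + 8*r - 21)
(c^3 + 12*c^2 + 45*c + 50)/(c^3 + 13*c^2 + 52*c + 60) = (c + 5)/(c + 6)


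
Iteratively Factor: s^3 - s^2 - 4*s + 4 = (s + 2)*(s^2 - 3*s + 2) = (s - 1)*(s + 2)*(s - 2)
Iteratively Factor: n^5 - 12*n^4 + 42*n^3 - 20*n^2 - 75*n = (n + 1)*(n^4 - 13*n^3 + 55*n^2 - 75*n) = n*(n + 1)*(n^3 - 13*n^2 + 55*n - 75) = n*(n - 5)*(n + 1)*(n^2 - 8*n + 15) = n*(n - 5)*(n - 3)*(n + 1)*(n - 5)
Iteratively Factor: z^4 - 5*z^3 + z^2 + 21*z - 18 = (z - 3)*(z^3 - 2*z^2 - 5*z + 6) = (z - 3)*(z - 1)*(z^2 - z - 6) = (z - 3)*(z - 1)*(z + 2)*(z - 3)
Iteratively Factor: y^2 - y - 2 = (y + 1)*(y - 2)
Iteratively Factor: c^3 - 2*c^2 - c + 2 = (c - 2)*(c^2 - 1) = (c - 2)*(c - 1)*(c + 1)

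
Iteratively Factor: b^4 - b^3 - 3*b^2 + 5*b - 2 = (b + 2)*(b^3 - 3*b^2 + 3*b - 1) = (b - 1)*(b + 2)*(b^2 - 2*b + 1) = (b - 1)^2*(b + 2)*(b - 1)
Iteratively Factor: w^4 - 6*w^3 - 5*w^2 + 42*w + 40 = (w - 5)*(w^3 - w^2 - 10*w - 8) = (w - 5)*(w + 2)*(w^2 - 3*w - 4) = (w - 5)*(w - 4)*(w + 2)*(w + 1)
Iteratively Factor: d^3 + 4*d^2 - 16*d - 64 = (d + 4)*(d^2 - 16) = (d - 4)*(d + 4)*(d + 4)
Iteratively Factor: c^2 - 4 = (c - 2)*(c + 2)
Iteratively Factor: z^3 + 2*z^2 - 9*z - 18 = (z + 2)*(z^2 - 9) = (z - 3)*(z + 2)*(z + 3)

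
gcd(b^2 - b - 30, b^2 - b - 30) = b^2 - b - 30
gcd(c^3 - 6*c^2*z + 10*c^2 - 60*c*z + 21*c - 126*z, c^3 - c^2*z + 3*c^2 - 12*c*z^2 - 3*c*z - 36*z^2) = c + 3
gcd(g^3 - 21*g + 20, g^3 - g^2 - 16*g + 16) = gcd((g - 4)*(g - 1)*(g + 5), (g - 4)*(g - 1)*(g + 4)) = g^2 - 5*g + 4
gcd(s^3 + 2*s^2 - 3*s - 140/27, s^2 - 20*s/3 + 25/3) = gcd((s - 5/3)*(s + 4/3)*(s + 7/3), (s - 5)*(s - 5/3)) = s - 5/3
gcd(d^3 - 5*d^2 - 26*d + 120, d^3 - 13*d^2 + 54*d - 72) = d^2 - 10*d + 24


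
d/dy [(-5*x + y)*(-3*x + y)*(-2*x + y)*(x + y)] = x^3 + 42*x^2*y - 27*x*y^2 + 4*y^3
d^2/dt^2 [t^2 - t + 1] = 2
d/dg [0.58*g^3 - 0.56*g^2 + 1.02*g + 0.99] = 1.74*g^2 - 1.12*g + 1.02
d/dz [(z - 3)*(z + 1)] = 2*z - 2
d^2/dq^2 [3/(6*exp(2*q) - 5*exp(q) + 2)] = 3*((5 - 24*exp(q))*(6*exp(2*q) - 5*exp(q) + 2) + 2*(12*exp(q) - 5)^2*exp(q))*exp(q)/(6*exp(2*q) - 5*exp(q) + 2)^3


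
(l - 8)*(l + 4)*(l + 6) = l^3 + 2*l^2 - 56*l - 192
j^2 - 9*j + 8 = (j - 8)*(j - 1)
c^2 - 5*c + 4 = (c - 4)*(c - 1)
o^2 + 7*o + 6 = (o + 1)*(o + 6)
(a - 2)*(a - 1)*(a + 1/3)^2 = a^4 - 7*a^3/3 + a^2/9 + a + 2/9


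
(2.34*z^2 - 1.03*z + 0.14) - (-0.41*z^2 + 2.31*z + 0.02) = 2.75*z^2 - 3.34*z + 0.12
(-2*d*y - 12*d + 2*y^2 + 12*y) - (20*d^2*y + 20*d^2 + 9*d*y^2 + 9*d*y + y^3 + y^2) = -20*d^2*y - 20*d^2 - 9*d*y^2 - 11*d*y - 12*d - y^3 + y^2 + 12*y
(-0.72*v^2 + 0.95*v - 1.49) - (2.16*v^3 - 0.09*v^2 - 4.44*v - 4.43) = -2.16*v^3 - 0.63*v^2 + 5.39*v + 2.94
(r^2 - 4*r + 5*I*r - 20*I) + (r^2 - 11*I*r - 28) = 2*r^2 - 4*r - 6*I*r - 28 - 20*I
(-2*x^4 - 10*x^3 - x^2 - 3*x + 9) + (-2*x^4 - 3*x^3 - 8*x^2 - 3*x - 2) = -4*x^4 - 13*x^3 - 9*x^2 - 6*x + 7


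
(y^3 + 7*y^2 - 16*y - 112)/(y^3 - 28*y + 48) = (y^2 + 11*y + 28)/(y^2 + 4*y - 12)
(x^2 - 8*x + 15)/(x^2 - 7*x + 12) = (x - 5)/(x - 4)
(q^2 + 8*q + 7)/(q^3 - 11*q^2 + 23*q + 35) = (q + 7)/(q^2 - 12*q + 35)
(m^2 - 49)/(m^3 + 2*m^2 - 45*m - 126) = (m + 7)/(m^2 + 9*m + 18)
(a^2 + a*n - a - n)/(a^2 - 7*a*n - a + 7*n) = (a + n)/(a - 7*n)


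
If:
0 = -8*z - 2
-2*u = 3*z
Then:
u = 3/8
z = -1/4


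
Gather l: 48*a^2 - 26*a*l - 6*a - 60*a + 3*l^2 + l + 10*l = 48*a^2 - 66*a + 3*l^2 + l*(11 - 26*a)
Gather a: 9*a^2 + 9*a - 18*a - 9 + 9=9*a^2 - 9*a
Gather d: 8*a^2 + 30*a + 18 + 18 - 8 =8*a^2 + 30*a + 28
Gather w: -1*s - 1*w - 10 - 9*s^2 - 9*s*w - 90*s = -9*s^2 - 91*s + w*(-9*s - 1) - 10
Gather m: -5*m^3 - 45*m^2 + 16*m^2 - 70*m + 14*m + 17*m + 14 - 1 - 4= -5*m^3 - 29*m^2 - 39*m + 9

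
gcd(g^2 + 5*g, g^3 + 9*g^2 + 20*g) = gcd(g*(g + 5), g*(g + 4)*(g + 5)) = g^2 + 5*g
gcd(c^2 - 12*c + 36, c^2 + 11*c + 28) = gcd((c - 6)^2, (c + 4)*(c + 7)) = 1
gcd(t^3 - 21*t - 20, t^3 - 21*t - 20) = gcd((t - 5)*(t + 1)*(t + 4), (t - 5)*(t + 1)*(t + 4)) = t^3 - 21*t - 20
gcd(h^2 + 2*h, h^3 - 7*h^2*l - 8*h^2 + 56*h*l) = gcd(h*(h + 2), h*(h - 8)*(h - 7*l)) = h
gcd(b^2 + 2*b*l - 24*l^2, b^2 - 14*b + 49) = 1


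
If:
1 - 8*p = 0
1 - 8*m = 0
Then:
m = 1/8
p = 1/8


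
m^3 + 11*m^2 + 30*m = m*(m + 5)*(m + 6)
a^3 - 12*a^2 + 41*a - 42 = (a - 7)*(a - 3)*(a - 2)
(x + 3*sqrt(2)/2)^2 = x^2 + 3*sqrt(2)*x + 9/2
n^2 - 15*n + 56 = (n - 8)*(n - 7)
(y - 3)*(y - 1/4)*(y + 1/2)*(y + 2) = y^4 - 3*y^3/4 - 51*y^2/8 - 11*y/8 + 3/4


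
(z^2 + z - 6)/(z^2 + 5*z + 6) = (z - 2)/(z + 2)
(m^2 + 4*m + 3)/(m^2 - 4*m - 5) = (m + 3)/(m - 5)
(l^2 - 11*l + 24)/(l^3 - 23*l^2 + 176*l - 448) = (l - 3)/(l^2 - 15*l + 56)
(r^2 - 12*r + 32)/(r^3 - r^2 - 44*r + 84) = (r^2 - 12*r + 32)/(r^3 - r^2 - 44*r + 84)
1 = 1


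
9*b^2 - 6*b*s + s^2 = (-3*b + s)^2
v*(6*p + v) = 6*p*v + v^2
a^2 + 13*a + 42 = (a + 6)*(a + 7)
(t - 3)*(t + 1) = t^2 - 2*t - 3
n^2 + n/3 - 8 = (n - 8/3)*(n + 3)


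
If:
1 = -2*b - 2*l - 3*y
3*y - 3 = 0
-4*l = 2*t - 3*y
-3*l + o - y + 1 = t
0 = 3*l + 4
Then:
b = -2/3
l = -4/3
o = 1/6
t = 25/6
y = 1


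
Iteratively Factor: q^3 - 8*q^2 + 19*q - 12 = (q - 1)*(q^2 - 7*q + 12) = (q - 3)*(q - 1)*(q - 4)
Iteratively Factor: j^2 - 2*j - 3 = (j + 1)*(j - 3)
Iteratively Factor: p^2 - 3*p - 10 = (p - 5)*(p + 2)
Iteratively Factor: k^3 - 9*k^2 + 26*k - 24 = (k - 4)*(k^2 - 5*k + 6) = (k - 4)*(k - 2)*(k - 3)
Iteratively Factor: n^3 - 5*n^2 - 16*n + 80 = (n + 4)*(n^2 - 9*n + 20) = (n - 4)*(n + 4)*(n - 5)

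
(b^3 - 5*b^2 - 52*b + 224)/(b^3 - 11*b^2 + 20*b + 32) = (b + 7)/(b + 1)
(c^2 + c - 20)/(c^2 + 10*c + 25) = (c - 4)/(c + 5)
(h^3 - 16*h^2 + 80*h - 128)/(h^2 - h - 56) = (h^2 - 8*h + 16)/(h + 7)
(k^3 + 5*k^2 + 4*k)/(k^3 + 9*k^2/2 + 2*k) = 2*(k + 1)/(2*k + 1)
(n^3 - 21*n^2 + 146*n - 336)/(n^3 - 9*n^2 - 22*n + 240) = (n - 7)/(n + 5)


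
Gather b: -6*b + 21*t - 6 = -6*b + 21*t - 6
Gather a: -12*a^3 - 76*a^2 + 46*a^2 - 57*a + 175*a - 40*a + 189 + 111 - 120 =-12*a^3 - 30*a^2 + 78*a + 180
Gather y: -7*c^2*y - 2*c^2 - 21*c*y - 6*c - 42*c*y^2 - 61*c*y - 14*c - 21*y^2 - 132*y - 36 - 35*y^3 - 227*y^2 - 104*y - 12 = -2*c^2 - 20*c - 35*y^3 + y^2*(-42*c - 248) + y*(-7*c^2 - 82*c - 236) - 48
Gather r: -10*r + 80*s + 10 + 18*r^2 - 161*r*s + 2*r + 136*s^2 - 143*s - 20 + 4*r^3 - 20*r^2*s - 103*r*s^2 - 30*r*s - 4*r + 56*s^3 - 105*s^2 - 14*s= 4*r^3 + r^2*(18 - 20*s) + r*(-103*s^2 - 191*s - 12) + 56*s^3 + 31*s^2 - 77*s - 10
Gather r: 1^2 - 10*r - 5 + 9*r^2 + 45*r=9*r^2 + 35*r - 4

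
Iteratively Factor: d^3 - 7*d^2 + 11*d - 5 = (d - 1)*(d^2 - 6*d + 5) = (d - 1)^2*(d - 5)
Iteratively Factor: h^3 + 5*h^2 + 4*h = (h + 4)*(h^2 + h) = h*(h + 4)*(h + 1)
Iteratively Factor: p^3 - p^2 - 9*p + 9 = (p - 3)*(p^2 + 2*p - 3) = (p - 3)*(p - 1)*(p + 3)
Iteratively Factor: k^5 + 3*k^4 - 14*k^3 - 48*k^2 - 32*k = (k + 4)*(k^4 - k^3 - 10*k^2 - 8*k) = (k + 2)*(k + 4)*(k^3 - 3*k^2 - 4*k) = k*(k + 2)*(k + 4)*(k^2 - 3*k - 4) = k*(k - 4)*(k + 2)*(k + 4)*(k + 1)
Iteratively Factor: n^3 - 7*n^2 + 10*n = (n - 5)*(n^2 - 2*n) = (n - 5)*(n - 2)*(n)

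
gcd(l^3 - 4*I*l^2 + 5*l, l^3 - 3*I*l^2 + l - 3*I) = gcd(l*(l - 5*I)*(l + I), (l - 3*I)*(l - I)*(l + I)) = l + I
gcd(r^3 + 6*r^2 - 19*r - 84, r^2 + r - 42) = r + 7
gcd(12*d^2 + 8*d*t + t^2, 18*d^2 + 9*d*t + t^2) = 6*d + t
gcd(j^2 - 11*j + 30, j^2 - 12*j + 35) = j - 5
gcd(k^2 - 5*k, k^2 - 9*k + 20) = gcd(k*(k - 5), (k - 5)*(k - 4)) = k - 5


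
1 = 1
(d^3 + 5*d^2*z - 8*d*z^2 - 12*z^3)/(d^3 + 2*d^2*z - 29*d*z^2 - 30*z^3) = (-d + 2*z)/(-d + 5*z)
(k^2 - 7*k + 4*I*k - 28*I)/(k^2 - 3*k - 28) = (k + 4*I)/(k + 4)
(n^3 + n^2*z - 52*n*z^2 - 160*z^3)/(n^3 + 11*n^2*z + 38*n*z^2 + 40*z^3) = (n - 8*z)/(n + 2*z)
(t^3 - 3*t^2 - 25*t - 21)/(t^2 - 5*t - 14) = (t^2 + 4*t + 3)/(t + 2)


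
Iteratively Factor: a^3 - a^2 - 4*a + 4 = (a + 2)*(a^2 - 3*a + 2) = (a - 1)*(a + 2)*(a - 2)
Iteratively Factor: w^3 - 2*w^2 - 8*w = (w + 2)*(w^2 - 4*w) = (w - 4)*(w + 2)*(w)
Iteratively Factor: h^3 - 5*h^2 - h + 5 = (h - 5)*(h^2 - 1) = (h - 5)*(h + 1)*(h - 1)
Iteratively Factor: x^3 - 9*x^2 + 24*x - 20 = (x - 5)*(x^2 - 4*x + 4) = (x - 5)*(x - 2)*(x - 2)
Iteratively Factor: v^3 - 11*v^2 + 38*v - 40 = (v - 2)*(v^2 - 9*v + 20) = (v - 4)*(v - 2)*(v - 5)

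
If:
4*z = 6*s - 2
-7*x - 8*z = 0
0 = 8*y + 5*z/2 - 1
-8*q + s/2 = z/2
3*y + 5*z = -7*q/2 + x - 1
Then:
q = 737/27592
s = 501/3449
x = 1112/3449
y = 11763/55184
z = -973/3449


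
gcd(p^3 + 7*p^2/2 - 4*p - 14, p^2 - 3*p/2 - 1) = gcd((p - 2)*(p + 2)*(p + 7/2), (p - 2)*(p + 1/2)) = p - 2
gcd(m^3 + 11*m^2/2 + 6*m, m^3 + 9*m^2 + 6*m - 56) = m + 4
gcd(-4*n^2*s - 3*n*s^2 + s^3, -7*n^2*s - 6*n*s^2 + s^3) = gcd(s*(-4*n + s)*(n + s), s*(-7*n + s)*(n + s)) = n*s + s^2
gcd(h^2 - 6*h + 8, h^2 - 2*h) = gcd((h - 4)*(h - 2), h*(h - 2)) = h - 2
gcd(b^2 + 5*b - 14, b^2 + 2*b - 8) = b - 2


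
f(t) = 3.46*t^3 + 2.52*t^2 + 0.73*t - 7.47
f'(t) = 10.38*t^2 + 5.04*t + 0.73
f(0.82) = -3.27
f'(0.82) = 11.84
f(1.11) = 1.18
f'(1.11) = 19.11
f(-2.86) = -69.89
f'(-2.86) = 71.22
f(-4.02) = -194.46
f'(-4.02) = 148.21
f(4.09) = 274.40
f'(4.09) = 194.98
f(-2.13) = -31.03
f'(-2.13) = 37.09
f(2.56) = 68.96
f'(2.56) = 81.66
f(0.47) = -6.21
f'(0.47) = 5.39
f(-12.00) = -5632.23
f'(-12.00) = 1434.97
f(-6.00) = -668.49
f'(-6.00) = 344.17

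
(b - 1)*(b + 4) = b^2 + 3*b - 4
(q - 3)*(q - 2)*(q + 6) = q^3 + q^2 - 24*q + 36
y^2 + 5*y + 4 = (y + 1)*(y + 4)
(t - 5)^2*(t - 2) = t^3 - 12*t^2 + 45*t - 50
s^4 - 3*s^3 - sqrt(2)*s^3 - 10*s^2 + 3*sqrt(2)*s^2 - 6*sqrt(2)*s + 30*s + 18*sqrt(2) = (s - 3)*(s - 3*sqrt(2))*(s + sqrt(2))^2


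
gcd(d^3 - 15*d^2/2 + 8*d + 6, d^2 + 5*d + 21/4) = 1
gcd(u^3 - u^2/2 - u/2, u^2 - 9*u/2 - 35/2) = 1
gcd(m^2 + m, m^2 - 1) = m + 1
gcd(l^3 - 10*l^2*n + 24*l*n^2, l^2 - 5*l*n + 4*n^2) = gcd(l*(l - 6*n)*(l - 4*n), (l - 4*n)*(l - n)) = l - 4*n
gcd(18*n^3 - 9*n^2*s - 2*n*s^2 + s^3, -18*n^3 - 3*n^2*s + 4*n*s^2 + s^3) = -6*n^2 + n*s + s^2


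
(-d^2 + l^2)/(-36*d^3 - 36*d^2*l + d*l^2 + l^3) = (d - l)/(36*d^2 - l^2)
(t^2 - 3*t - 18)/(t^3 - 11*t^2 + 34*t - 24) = (t + 3)/(t^2 - 5*t + 4)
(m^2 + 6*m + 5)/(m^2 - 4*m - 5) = (m + 5)/(m - 5)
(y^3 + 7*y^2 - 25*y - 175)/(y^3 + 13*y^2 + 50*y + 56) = (y^2 - 25)/(y^2 + 6*y + 8)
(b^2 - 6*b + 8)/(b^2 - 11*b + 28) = (b - 2)/(b - 7)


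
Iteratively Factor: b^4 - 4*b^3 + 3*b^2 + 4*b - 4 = (b - 2)*(b^3 - 2*b^2 - b + 2) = (b - 2)*(b + 1)*(b^2 - 3*b + 2) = (b - 2)^2*(b + 1)*(b - 1)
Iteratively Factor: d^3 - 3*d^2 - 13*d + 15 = (d - 1)*(d^2 - 2*d - 15) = (d - 5)*(d - 1)*(d + 3)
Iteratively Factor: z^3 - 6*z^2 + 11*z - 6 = (z - 2)*(z^2 - 4*z + 3) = (z - 2)*(z - 1)*(z - 3)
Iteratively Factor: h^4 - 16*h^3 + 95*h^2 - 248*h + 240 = (h - 4)*(h^3 - 12*h^2 + 47*h - 60) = (h - 5)*(h - 4)*(h^2 - 7*h + 12) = (h - 5)*(h - 4)^2*(h - 3)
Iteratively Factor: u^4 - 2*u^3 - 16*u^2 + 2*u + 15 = (u + 3)*(u^3 - 5*u^2 - u + 5) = (u - 5)*(u + 3)*(u^2 - 1) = (u - 5)*(u - 1)*(u + 3)*(u + 1)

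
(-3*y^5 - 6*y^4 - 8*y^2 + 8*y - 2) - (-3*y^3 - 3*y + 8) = -3*y^5 - 6*y^4 + 3*y^3 - 8*y^2 + 11*y - 10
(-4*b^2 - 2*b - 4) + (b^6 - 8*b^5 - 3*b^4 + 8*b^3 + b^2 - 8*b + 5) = b^6 - 8*b^5 - 3*b^4 + 8*b^3 - 3*b^2 - 10*b + 1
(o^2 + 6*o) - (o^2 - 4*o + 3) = 10*o - 3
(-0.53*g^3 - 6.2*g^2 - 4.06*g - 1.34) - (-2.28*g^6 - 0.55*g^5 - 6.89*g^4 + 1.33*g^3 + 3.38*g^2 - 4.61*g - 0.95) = 2.28*g^6 + 0.55*g^5 + 6.89*g^4 - 1.86*g^3 - 9.58*g^2 + 0.550000000000001*g - 0.39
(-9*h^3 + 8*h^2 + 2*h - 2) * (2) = -18*h^3 + 16*h^2 + 4*h - 4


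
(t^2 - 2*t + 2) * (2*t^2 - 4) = 2*t^4 - 4*t^3 + 8*t - 8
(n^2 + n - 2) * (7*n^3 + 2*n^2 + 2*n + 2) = 7*n^5 + 9*n^4 - 10*n^3 - 2*n - 4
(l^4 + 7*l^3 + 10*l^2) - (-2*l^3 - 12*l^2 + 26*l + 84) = l^4 + 9*l^3 + 22*l^2 - 26*l - 84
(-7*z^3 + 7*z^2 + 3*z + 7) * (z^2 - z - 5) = -7*z^5 + 14*z^4 + 31*z^3 - 31*z^2 - 22*z - 35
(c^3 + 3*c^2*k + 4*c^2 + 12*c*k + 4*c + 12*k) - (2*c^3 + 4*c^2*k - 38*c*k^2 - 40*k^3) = -c^3 - c^2*k + 4*c^2 + 38*c*k^2 + 12*c*k + 4*c + 40*k^3 + 12*k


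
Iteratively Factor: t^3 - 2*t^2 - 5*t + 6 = (t - 3)*(t^2 + t - 2) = (t - 3)*(t - 1)*(t + 2)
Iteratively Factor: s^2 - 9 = (s + 3)*(s - 3)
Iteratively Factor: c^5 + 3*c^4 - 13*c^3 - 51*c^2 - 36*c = (c + 3)*(c^4 - 13*c^2 - 12*c) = (c - 4)*(c + 3)*(c^3 + 4*c^2 + 3*c) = c*(c - 4)*(c + 3)*(c^2 + 4*c + 3) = c*(c - 4)*(c + 1)*(c + 3)*(c + 3)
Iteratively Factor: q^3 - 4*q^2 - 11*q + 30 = (q - 2)*(q^2 - 2*q - 15) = (q - 5)*(q - 2)*(q + 3)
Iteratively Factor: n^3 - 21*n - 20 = (n + 4)*(n^2 - 4*n - 5) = (n + 1)*(n + 4)*(n - 5)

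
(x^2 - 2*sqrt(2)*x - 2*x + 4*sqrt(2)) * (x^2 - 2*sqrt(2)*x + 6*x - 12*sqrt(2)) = x^4 - 4*sqrt(2)*x^3 + 4*x^3 - 16*sqrt(2)*x^2 - 4*x^2 + 32*x + 48*sqrt(2)*x - 96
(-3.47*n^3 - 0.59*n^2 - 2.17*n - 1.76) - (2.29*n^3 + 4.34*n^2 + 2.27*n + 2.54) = -5.76*n^3 - 4.93*n^2 - 4.44*n - 4.3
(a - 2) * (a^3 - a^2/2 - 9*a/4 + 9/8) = a^4 - 5*a^3/2 - 5*a^2/4 + 45*a/8 - 9/4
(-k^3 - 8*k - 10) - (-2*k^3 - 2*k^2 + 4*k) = k^3 + 2*k^2 - 12*k - 10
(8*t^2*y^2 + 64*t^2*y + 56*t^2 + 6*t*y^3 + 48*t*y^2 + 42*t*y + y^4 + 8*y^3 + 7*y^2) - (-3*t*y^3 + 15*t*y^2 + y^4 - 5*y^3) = 8*t^2*y^2 + 64*t^2*y + 56*t^2 + 9*t*y^3 + 33*t*y^2 + 42*t*y + 13*y^3 + 7*y^2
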